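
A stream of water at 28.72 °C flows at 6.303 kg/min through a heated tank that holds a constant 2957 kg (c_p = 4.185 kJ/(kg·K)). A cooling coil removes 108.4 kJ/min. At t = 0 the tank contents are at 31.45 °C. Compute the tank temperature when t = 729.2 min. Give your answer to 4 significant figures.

First-law balance (no shaft work): M c_p dT/dt = ṁ c_p (T_in − T) − 108.4.
Rearrange: dT/dt = (T_ss − T)/τ with τ = M/ṁ = 469.142 min and T_ss = T_in − Q̇/(ṁ c_p) = 24.6105 °C.
This is linear first-order; T(t) = T_ss + (T₀ − T_ss) e^(−t/τ).
T(729.2) = 24.6105 + (6.83948)·e^(−729.2/469.142) = 24.6105 + (6.83948)·0.211331 = 26.0559 °C.

26.06 °C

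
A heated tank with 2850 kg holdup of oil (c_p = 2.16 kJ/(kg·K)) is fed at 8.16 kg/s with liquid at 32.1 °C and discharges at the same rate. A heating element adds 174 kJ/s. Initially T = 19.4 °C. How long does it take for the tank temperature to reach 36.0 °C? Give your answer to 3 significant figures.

464 s

M c_p dT/dt = ṁ c_p (T_in − T) + Q̇.
τ = M/ṁ = 349.26 s; T_ss = T_in + Q̇/(ṁ c_p) = 41.972 °C.
T(t) = T_ss + (T₀ − T_ss) e^(−t/τ). Set T = 36.0:
e^(−t/τ) = (36.0 − 41.972)/(19.4 − 41.972) = 0.26458
t = −349.26 · ln(0.26458) = 464.39 s.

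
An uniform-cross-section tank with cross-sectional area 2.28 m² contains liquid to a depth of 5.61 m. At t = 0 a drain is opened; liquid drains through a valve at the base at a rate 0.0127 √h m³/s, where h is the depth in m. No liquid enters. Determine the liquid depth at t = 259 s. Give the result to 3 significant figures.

Accumulation of liquid (constant cross-section A): A dh/dt = −0.0127 √h.
∫ h^(−1/2) dh = −(0.0127/A) ∫ dt, giving 2√h = 2√h₀ − (0.0127/A) t.
√h = √5.61 − 0.0127·259/(2·2.28) = 2.3685 − 0.72134 = 1.6472.
h = 1.6472² = 2.7133 m.

2.71 m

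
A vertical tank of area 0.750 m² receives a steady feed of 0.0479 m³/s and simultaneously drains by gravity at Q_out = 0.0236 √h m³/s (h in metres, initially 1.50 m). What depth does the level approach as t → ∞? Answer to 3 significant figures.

Level balance: A dh/dt = 0.0479 − 0.0236 √h. Setting dh/dt = 0:
Q_in = 0.0236 √h_ss ⇒ √h_ss = 0.0479/0.0236 = 2.0297.
h_ss = 2.0297² = 4.1195 m. (Since h₀ = 1.50 m < h_ss, the level will rise toward this value.)

4.12 m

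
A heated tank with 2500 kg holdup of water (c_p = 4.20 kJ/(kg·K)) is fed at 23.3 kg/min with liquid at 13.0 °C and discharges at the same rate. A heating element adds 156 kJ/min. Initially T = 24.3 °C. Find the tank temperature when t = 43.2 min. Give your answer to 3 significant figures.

21.1 °C

Unsteady energy balance on the tank contents: M c_p dT/dt = ṁ c_p (T_in − T) + 156.
Rearrange: dT/dt = (T_ss − T)/τ with τ = M/ṁ = 107.30 min and T_ss = T_in + Q̇/(ṁ c_p) = 14.594 °C.
This is linear first-order; T(t) = T_ss + (T₀ − T_ss) e^(−t/τ).
T(43.2) = 14.594 + (9.7059)·e^(−43.2/107.30) = 14.594 + (9.7059)·0.66856 = 21.083 °C.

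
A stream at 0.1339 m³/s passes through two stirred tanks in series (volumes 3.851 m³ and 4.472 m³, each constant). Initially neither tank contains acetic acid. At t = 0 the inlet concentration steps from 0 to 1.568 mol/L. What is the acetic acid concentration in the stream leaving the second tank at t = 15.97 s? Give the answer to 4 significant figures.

0.1486 mol/L

Time constants: τᵢ = Vᵢ/Q for each well-mixed tank.
τ₁ = 3.851/0.1339 = 28.7603 s; τ₂ = 4.472/0.1339 = 33.3981 s.
Tank 1: C₁ = C_in(1 − e^(−t/τ₁)). Tank 2 (τ₁ ≠ τ₂): C₂ = C_in[1 − (τ₁ e^(−t/τ₁) − τ₂ e^(−t/τ₂))/(τ₁ − τ₂)].
At t = 15.97: e^(−t/τ₁) = 0.573912, e^(−t/τ₂) = 0.619916.
C₂ = 1.568·[1 − (28.7603·0.573912 − 33.3981·0.619916)/(-4.63779)] = 1.568·0.0947983 = 0.148644 mol/L.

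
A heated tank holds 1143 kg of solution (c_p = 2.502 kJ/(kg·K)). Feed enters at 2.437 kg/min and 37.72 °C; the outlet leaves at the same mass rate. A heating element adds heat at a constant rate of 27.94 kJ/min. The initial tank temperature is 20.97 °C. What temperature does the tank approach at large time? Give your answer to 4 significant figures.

42.30 °C

Energy balance: M c_p dT/dt = ṁ c_p (T_in − T) + 27.94.
At steady state dT/dt = 0 ⇒ T_ss = T_in + Q̇/(ṁ c_p) = 37.72 + 27.94/(2.437·2.502) = 42.3023 °C.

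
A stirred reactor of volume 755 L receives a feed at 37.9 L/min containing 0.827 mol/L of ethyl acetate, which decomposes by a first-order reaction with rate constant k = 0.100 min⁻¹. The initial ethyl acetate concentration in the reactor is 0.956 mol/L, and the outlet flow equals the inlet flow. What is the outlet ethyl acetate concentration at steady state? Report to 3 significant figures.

Accumulation = in − out − consumed: V dC/dt = Q C_in − Q C − k V C.
Steady state (dC/dt = 0): C_ss = Q C_in/(Q + kV) = C_in/(1 + kV/Q).
C_ss = 37.9·0.827/(37.9 + 0.100·755) = 31.343/113.40 = 0.27640 mol/L.

0.276 mol/L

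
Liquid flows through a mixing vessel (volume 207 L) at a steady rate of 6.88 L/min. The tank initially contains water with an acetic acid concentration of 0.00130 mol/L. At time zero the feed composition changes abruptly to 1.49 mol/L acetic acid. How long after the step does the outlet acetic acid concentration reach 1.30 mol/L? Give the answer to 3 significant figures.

Species balance: V dC/dt = Q(C_in − C) ⇒ τ = V/Q = 30.087 min.
C(t) = C_in + (C₀ − C_in) e^(−t/τ). Set C = 1.30 and solve for t:
e^(−t/τ) = (C − C_in)/(C₀ − C_in) = (1.30 − 1.49)/(0.00130 − 1.49) = 0.12763
t = −τ ln(…) = 30.087 × 2.0586 = 61.939 min.

61.9 min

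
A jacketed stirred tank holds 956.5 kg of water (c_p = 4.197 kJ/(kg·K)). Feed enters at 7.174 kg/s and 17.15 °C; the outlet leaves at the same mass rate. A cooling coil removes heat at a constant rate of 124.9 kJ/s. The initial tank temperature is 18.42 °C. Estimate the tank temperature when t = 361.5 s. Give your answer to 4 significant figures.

13.36 °C

First-law balance (no shaft work): M c_p dT/dt = ṁ c_p (T_in − T) − 124.9.
Rearrange: dT/dt = (T_ss − T)/τ with τ = M/ṁ = 133.329 s and T_ss = T_in − Q̇/(ṁ c_p) = 13.0018 °C.
T approaches T_ss exponentially: T(t) = T_ss + (T₀ − T_ss) e^(−t/τ).
T(361.5) = 13.0018 + (5.41822)·e^(−361.5/133.329) = 13.0018 + (5.41822)·0.0664474 = 13.3618 °C.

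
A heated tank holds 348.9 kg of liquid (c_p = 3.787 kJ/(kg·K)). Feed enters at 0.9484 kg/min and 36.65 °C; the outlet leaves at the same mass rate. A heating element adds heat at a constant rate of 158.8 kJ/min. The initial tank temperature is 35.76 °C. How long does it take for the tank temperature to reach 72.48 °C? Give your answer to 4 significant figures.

619.0 min

First-law balance (no shaft work): M c_p dT/dt = ṁ c_p (T_in − T) + 158.8.
τ = M/ṁ = 367.883 min; T_ss = T_in + Q̇/(ṁ c_p) = 80.8644 °C.
T(t) = T_ss + (T₀ − T_ss) e^(−t/τ). Set T = 72.48:
e^(−t/τ) = (72.48 − 80.8644)/(35.76 − 80.8644) = 0.185889
t = −367.883 · ln(0.185889) = 619.002 min.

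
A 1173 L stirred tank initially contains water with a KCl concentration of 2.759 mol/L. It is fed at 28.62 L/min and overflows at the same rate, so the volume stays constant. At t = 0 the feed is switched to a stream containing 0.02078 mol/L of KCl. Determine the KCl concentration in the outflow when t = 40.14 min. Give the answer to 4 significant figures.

1.049 mol/L

Unsteady species balance (constant V, well mixed): V dC/dt = Q(C_in − C).
Time constant τ = V/Q = 1173/28.62 = 40.9853 min.
Integrating: C(t) = C_in + (C₀ − C_in) e^(−t/τ).
C(40.14) = 0.02078 + (2.759 − 0.02078)·e^(−40.14/40.9853) = 0.02078 + (2.73822)·0.375546 = 1.04911 mol/L.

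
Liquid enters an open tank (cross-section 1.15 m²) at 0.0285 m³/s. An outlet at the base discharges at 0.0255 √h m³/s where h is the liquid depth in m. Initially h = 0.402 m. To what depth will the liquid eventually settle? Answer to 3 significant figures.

1.25 m

Level balance: A dh/dt = 0.0285 − 0.0255 √h. Setting dh/dt = 0:
Q_in = 0.0255 √h_ss ⇒ √h_ss = 0.0285/0.0255 = 1.1176.
h_ss = 1.1176² = 1.2491 m. (Since h₀ = 0.402 m < h_ss, the level will rise toward this value.)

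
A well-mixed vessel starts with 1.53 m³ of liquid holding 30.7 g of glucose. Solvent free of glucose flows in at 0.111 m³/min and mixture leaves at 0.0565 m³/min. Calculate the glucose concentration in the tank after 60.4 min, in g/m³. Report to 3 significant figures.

Total volume: dV/dt = Q_in − Q_out = 0.054500 m³/min, so V(t) = 1.53 + 0.054500 t and V(60.4) = 4.8218 m³.
Solute balance: dm/dt = 0 − Q_out C = −Q_out m/V(t).
dm/m = −Q_out dt/(V₀ + 0.054500 t); integrating gives ln(m/m₀) = −(Q_out/(Q_in−Q_out)) ln(V/V₀).
m = m₀ (V₀/V)^(Q_out/(Q_in−Q_out)) = 30.7 × (1.53/4.8218)^(1.0367) = 9.3396 g.
C = m/V = 9.3396/4.8218 = 1.9369 g/m³.

1.94 g/m³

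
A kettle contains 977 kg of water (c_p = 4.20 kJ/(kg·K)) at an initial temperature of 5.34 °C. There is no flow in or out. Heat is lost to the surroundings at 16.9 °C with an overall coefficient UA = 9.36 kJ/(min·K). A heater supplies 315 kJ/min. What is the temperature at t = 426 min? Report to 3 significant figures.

33.4 °C

M c_p dT/dt = −UA(T − T_amb) + Q̇.
dT/dt = (T_ss − T)/τ with T_ss = T_amb + Q̇/UA = 16.9 + 315/9.36 = 50.554 °C, τ = M c_p/UA = 977·4.20/9.36 = 438.40 min.
T approaches T_ss exponentially: T(t) = T_ss + (T₀ − T_ss) e^(−t/τ).
T(426) = 50.554 + (-45.214)·0.37843 = 33.444 °C.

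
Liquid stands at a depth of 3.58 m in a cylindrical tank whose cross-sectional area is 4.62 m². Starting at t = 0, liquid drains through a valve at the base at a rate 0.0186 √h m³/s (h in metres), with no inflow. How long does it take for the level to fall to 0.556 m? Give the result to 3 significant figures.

570 s

With no inflow, A dh/dt = −0.0186 √h.
This is separable: 2 d(√h)/dt = −0.0186/A, so √h = √h₀ − (0.0186/(2A)) t.
t = 2A(√h₀ − √h)/0.0186 = 2·4.62·(√3.58 − √0.556)/0.0186
  = 9.2400 × (1.8921 − 0.74565) / 0.0186 = 569.52 s.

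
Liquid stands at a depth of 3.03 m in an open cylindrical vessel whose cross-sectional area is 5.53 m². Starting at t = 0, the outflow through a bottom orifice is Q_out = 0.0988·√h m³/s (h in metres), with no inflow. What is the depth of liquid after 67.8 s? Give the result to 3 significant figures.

1.29 m

Volume balance on the tank: A dh/dt = −0.0988 √h.
∫ h^(−1/2) dh = −(0.0988/A) ∫ dt, giving 2√h = 2√h₀ − (0.0988/A) t.
√h = √3.03 − 0.0988·67.8/(2·5.53) = 1.7407 − 0.60566 = 1.1350.
h = 1.1350² = 1.2883 m.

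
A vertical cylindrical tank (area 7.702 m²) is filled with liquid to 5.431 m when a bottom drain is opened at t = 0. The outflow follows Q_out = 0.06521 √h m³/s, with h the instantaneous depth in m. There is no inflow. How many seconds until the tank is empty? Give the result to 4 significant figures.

550.5 s

With no inflow, A dh/dt = −0.06521 √h.
This is separable: 2 d(√h)/dt = −0.06521/A, so √h = √h₀ − (0.06521/(2A)) t.
Set h = 0: 2√h₀ = (0.06521/A) t_empty ⇒ t_empty = 2A√h₀/0.06521.
t_empty = 2·7.702·√5.431/0.06521 = 15.4040·2.33045/0.06521 = 550.502 s.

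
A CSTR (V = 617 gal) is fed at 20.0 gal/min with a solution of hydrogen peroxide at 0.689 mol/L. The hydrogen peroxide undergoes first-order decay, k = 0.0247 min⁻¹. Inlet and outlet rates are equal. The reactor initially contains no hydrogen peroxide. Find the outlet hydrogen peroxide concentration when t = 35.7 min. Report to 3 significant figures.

0.340 mol/L

Accumulation = in − out − consumed: V dC/dt = Q C_in − Q C − k V C.
This is linear with rate a = Q/V + k = 0.057115 min⁻¹.
C_ss = Q C_in/(Q + kV) = 0.39103 mol/L; C(t) = C_ss + (C₀ − C_ss) e^(−a t).
C(35.7) = 0.39103 + (-0.39103)·e^(−0.057115·35.7) = 0.39103 + (-0.39103)·0.13016 = 0.34014 mol/L.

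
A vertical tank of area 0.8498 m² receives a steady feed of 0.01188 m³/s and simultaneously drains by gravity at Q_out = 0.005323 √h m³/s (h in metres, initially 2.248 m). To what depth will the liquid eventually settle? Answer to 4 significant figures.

4.981 m

Level balance: A dh/dt = 0.01188 − 0.005323 √h. Setting dh/dt = 0:
Q_in = 0.005323 √h_ss ⇒ √h_ss = 0.01188/0.005323 = 2.23182.
h_ss = 2.23182² = 4.98104 m. (Since h₀ = 2.248 m < h_ss, the level will rise toward this value.)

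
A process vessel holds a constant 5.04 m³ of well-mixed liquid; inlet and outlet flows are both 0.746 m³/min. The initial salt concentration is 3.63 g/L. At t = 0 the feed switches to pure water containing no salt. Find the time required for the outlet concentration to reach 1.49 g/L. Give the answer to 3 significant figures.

6.02 min

Species balance: V dC/dt = Q(C_in − C) ⇒ τ = V/Q = 6.7560 min.
C(t) = C_in + (C₀ − C_in) e^(−t/τ). Set C = 1.49 and solve for t:
e^(−t/τ) = (C − C_in)/(C₀ − C_in) = (1.49 − 0)/(3.63 − 0) = 0.41047
t = −τ ln(…) = 6.7560 × 0.89046 = 6.0160 min.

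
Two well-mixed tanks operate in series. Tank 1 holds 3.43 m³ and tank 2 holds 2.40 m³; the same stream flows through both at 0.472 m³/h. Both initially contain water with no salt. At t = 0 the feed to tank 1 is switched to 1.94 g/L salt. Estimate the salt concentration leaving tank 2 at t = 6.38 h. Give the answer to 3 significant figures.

0.544 g/L

Time constants: τᵢ = Vᵢ/Q for each well-mixed tank.
τ₁ = 3.43/0.472 = 7.2669 h; τ₂ = 2.40/0.472 = 5.0847 h.
Solving the cascade with C₁(0)=C₂(0)=0 gives C₂(t) = C_in[1 − (τ₁ e^(−t/τ₁) − τ₂ e^(−t/τ₂))/(τ₁ − τ₂)].
At t = 6.38: e^(−t/τ₁) = 0.41564, e^(−t/τ₂) = 0.28515.
C₂ = 1.94·[1 − (7.2669·0.41564 − 5.0847·0.28515)/(2.1822)] = 1.94·0.28033 = 0.54383 g/L.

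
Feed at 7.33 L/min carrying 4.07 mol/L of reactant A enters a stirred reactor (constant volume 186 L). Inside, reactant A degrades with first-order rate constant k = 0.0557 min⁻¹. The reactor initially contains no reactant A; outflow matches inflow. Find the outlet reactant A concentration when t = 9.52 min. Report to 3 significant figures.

1.00 mol/L

V dC/dt = Q(C_in − C) − k V C.
dC/dt = (Q/V) C_in − (Q/V + k) C; effective rate a = Q/V + k = 0.039409 + 0.0557 = 0.095109 min⁻¹.
C_ss = Q C_in/(Q + kV) = 1.6864 mol/L; C(t) = C_ss + (C₀ − C_ss) e^(−a t).
C(9.52) = 1.6864 + (-1.6864)·e^(−0.095109·9.52) = 1.6864 + (-1.6864)·0.40437 = 1.0045 mol/L.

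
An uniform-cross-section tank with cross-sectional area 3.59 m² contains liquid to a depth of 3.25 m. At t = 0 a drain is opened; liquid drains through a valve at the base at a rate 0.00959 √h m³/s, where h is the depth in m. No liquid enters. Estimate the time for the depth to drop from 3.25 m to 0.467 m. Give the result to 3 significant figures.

838 s

A dh/dt = −Q_out = −0.00959 √h.
This is separable: 2 d(√h)/dt = −0.00959/A, so √h = √h₀ − (0.00959/(2A)) t.
t = 2A(√h₀ − √h)/0.00959 = 2·3.59·(√3.25 − √0.467)/0.00959
  = 7.1800 × (1.8028 − 0.68337) / 0.00959 = 838.09 s.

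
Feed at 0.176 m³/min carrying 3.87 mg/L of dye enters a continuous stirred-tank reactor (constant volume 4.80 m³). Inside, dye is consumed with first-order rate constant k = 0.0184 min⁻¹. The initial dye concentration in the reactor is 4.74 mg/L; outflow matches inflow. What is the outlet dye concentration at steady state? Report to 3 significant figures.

2.58 mg/L

Species balance: V dC/dt = Q C_in − Q C − k V C.
At steady state: 0 = Q C_in − (Q + kV) C_ss, so C_ss = Q C_in/(Q + kV).
C_ss = 0.176·3.87/(0.176 + 0.0184·4.80) = 0.68112/0.26432 = 2.5769 mg/L.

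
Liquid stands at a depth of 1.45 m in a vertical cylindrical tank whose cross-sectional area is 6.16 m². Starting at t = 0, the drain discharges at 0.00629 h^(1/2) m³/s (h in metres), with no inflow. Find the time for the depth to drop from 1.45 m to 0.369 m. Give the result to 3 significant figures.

1170 s

A dh/dt = −Q_out = −0.00629 √h.
This is separable: 2 d(√h)/dt = −0.00629/A, so √h = √h₀ − (0.00629/(2A)) t.
t = 2A(√h₀ − √h)/0.00629 = 2·6.16·(√1.45 − √0.369)/0.00629
  = 12.320 × (1.2042 − 0.60745) / 0.00629 = 1168.7 s.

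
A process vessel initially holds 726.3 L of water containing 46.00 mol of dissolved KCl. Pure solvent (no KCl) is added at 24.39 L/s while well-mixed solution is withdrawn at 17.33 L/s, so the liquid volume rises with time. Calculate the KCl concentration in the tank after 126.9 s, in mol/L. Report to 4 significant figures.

0.003944 mol/L

Let m(t) be the amount of KCl. Volume: V(t) = V₀ + (Q_in − Q_out) t = 726.3 + 7.06000 t; V(126.9) = 1622.21 L.
No KCl enters, so dm/dt = −Q_out · (m/V).
dm/m = −Q_out dt/(V₀ + 7.06000 t); integrating gives ln(m/m₀) = −(Q_out/(Q_in−Q_out)) ln(V/V₀).
m = m₀ (V₀/V)^(Q_out/(Q_in−Q_out)) = 46.00 × (726.3/1622.21)^(2.45467) = 6.39876 mol.
C = m/V = 6.39876/1622.21 = 0.00394446 mol/L.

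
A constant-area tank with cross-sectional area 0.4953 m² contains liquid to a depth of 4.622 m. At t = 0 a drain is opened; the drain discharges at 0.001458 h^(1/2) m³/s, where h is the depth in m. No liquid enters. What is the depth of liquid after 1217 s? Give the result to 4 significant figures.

0.1286 m

A dh/dt = −Q_out = −0.001458 √h.
∫ h^(−1/2) dh = −(0.001458/A) ∫ dt, giving 2√h = 2√h₀ − (0.001458/A) t.
√h = √4.622 − 0.001458·1217/(2·0.4953) = 2.14988 − 1.79122 = 0.358660.
h = 0.358660² = 0.128637 m.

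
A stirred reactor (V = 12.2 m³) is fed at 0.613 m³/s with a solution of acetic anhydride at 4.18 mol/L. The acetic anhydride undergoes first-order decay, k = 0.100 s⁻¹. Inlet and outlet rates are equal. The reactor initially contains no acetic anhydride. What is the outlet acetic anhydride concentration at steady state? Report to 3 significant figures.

1.40 mol/L

Accumulation = in − out − consumed: V dC/dt = Q C_in − Q C − k V C.
At steady state: 0 = Q C_in − (Q + kV) C_ss, so C_ss = Q C_in/(Q + kV).
C_ss = 0.613·4.18/(0.613 + 0.100·12.2) = 2.5623/1.8330 = 1.3979 mol/L.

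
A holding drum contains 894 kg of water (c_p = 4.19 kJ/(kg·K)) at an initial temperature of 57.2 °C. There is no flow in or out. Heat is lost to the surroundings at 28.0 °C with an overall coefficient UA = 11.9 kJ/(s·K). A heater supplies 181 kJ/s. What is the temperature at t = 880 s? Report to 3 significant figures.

44.1 °C

M c_p dT/dt = −UA(T − T_amb) + Q̇.
dT/dt = (T_ss − T)/τ with T_ss = T_amb + Q̇/UA = 28.0 + 181/11.9 = 43.210 °C, τ = M c_p/UA = 894·4.19/11.9 = 314.78 s.
Integrating: T(t) = T_ss + (T₀ − T_ss) e^(−t/τ).
T(880) = 43.210 + (13.990)·0.061077 = 44.065 °C.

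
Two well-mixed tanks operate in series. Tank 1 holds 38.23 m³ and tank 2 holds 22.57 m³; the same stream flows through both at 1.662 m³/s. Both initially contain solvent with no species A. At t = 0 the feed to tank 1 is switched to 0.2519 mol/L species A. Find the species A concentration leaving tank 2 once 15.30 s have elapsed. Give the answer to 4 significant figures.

Species balance on tank i: dCᵢ/dt = (Cᵢ₋₁ − Cᵢ)/τᵢ with τᵢ = Vᵢ/Q.
τ₁ = 38.23/1.662 = 23.0024 s; τ₂ = 22.57/1.662 = 13.5800 s.
Tank 1: C₁ = C_in(1 − e^(−t/τ₁)). Tank 2 (τ₁ ≠ τ₂): C₂ = C_in[1 − (τ₁ e^(−t/τ₁) − τ₂ e^(−t/τ₂))/(τ₁ − τ₂)].
At t = 15.30: e^(−t/τ₁) = 0.514198, e^(−t/τ₂) = 0.324116.
C₂ = 0.2519·[1 − (23.0024·0.514198 − 13.5800·0.324116)/(9.42238)] = 0.2519·0.211847 = 0.0533642 mol/L.

0.05336 mol/L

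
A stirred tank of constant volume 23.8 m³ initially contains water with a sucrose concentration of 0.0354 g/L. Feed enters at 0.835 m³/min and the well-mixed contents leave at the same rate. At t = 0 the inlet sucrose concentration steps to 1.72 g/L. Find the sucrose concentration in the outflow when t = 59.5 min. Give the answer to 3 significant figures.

Mass balance on the solute (V constant): V dC/dt = Q(C_in − C).
Rewrite as dC/dt + C/τ = C_in/τ, τ = V/Q = 28.503 min.
Integrating: C(t) = C_in + (C₀ − C_in) e^(−t/τ).
C(59.5) = 1.72 + (0.0354 − 1.72)·e^(−59.5/28.503) = 1.72 + (-1.6846)·0.12400 = 1.5111 g/L.

1.51 g/L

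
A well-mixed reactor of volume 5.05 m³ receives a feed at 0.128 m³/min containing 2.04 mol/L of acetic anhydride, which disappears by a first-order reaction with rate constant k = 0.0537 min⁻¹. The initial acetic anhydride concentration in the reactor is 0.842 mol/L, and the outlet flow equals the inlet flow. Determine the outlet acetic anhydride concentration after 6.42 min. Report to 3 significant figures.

V dC/dt = Q(C_in − C) − k V C.
This is linear with rate a = Q/V + k = 0.079047 min⁻¹.
C_ss = Q C_in/(Q + kV) = 0.65413 mol/L; C(t) = C_ss + (C₀ − C_ss) e^(−a t).
C(6.42) = 0.65413 + (0.18787)·e^(−0.079047·6.42) = 0.65413 + (0.18787)·0.60201 = 0.76723 mol/L.

0.767 mol/L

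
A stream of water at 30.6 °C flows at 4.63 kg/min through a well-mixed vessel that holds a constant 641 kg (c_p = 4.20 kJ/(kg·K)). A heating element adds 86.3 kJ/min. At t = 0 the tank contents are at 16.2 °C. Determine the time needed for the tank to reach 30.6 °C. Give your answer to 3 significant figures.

Unsteady energy balance on the tank contents: M c_p dT/dt = ṁ c_p (T_in − T) + 86.3.
τ = M/ṁ = 138.44 min; T_ss = T_in + Q̇/(ṁ c_p) = 35.038 °C.
T(t) = T_ss + (T₀ − T_ss) e^(−t/τ). Set T = 30.6:
e^(−t/τ) = (30.6 − 35.038)/(16.2 − 35.038) = 0.23558
t = −138.44 · ln(0.23558) = 200.15 min.

200 min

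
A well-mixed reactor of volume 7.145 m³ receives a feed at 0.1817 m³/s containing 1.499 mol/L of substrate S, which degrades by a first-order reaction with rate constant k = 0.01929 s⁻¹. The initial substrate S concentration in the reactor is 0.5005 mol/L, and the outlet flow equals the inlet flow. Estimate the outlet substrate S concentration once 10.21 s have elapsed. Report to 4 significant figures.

Species balance: V dC/dt = Q C_in − Q C − k V C.
This is linear with rate a = Q/V + k = 0.0447204 s⁻¹.
C_ss = Q C_in/(Q + kV) = 0.852411 mol/L; C(t) = C_ss + (C₀ − C_ss) e^(−a t).
C(10.21) = 0.852411 + (-0.351911)·e^(−0.0447204·10.21) = 0.852411 + (-0.351911)·0.633437 = 0.629498 mol/L.

0.6295 mol/L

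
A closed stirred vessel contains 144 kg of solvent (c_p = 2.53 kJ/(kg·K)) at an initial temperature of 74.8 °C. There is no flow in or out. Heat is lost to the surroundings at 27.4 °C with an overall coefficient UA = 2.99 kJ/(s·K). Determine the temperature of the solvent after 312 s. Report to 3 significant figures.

M c_p dT/dt = −UA(T − T_amb).
dT/dt = (T_ss − T)/τ with T_ss = T_amb = 27.400 °C, τ = M c_p/UA = 144·2.53/2.99 = 121.85 s.
This is linear first-order; T(t) = T_ss + (T₀ − T_ss) e^(−t/τ).
T(312) = 27.400 + (47.400)·0.077258 = 31.062 °C.

31.1 °C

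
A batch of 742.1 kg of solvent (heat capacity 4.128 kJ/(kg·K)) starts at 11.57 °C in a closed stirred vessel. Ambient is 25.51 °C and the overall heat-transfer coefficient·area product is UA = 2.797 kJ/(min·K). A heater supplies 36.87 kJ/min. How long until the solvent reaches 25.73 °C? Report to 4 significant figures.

808.6 min

Lumped-capacitance energy balance: M c_p dT/dt = UA(T_amb − T) + Q̇.
τ = M c_p/UA = 1095.24 min; T_ss = T_amb + Q̇/UA = 25.51 + 36.87/2.797 = 38.6920 °C.
T(t) = T_ss + (T₀ − T_ss)e^(−t/τ); set T = 25.73:
t = −τ ln[(T − T_ss)/(T₀ − T_ss)] = −1095.24 · ln(0.477914) = 808.643 min.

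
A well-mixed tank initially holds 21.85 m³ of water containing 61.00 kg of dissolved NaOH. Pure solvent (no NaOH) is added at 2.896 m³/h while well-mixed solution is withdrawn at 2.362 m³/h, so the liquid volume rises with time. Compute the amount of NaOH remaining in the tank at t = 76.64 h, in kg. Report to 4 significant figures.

Total volume: dV/dt = Q_in − Q_out = 0.534000 m³/h, so V(t) = 21.85 + 0.534000 t and V(76.64) = 62.7758 m³.
No NaOH enters, so dm/dt = −Q_out · (m/V).
Separate: dm/m = −Q_out dt/V(t) ⇒ ln(m/m₀) = −(Q_out/(Q_in−Q_out)) ln(V/V₀).
m = m₀ (V₀/V)^(Q_out/(Q_in−Q_out)) = 61.00 × (21.85/62.7758)^(4.42322) = 0.572781 kg.

0.5728 kg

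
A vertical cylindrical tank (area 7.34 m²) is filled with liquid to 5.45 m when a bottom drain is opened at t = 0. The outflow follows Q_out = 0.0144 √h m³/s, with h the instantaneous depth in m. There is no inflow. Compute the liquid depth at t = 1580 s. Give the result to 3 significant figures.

A dh/dt = −Q_out = −0.0144 √h.
This is separable: 2 d(√h)/dt = −0.0144/A, so √h = √h₀ − (0.0144/(2A)) t.
√h = √5.45 − 0.0144·1580/(2·7.34) = 2.3345 − 1.5499 = 0.78466.
h = 0.78466² = 0.61569 m.

0.616 m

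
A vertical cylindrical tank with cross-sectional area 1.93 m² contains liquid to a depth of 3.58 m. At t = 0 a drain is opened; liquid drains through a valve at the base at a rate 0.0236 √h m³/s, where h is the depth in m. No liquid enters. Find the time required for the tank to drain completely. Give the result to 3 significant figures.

309 s

Accumulation of liquid (constant cross-section A): A dh/dt = −0.0236 √h.
Separate and integrate: 2(√h − √h₀) = −(0.0236/A) t.
Tank is empty when √h = 0: t_empty = 2A√h₀/0.0236.
t_empty = 2·1.93·√3.58/0.0236 = 3.8600·1.8921/0.0236 = 309.47 s.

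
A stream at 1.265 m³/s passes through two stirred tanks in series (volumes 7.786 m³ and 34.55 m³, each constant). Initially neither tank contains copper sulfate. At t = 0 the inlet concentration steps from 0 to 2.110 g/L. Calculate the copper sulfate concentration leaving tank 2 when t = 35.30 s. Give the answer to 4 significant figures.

1.364 g/L

Each tank obeys Vᵢ dCᵢ/dt = Q(Cᵢ₋₁ − Cᵢ), so τᵢ = Vᵢ/Q.
τ₁ = 7.786/1.265 = 6.15494 s; τ₂ = 34.55/1.265 = 27.3123 s.
Solving the cascade with C₁(0)=C₂(0)=0 gives C₂(t) = C_in[1 − (τ₁ e^(−t/τ₁) − τ₂ e^(−t/τ₂))/(τ₁ − τ₂)].
At t = 35.30: e^(−t/τ₁) = 0.00323014, e^(−t/τ₂) = 0.274594.
C₂ = 2.110·[1 − (6.15494·0.00323014 − 27.3123·0.274594)/(-21.1573)] = 2.110·0.646462 = 1.36404 g/L.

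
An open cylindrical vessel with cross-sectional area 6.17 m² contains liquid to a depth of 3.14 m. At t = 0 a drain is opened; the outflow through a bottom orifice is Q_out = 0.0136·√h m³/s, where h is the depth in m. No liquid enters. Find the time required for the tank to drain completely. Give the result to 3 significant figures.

A dh/dt = −Q_out = −0.0136 √h.
This is separable: 2 d(√h)/dt = −0.0136/A, so √h = √h₀ − (0.0136/(2A)) t.
Set h = 0: 2√h₀ = (0.0136/A) t_empty ⇒ t_empty = 2A√h₀/0.0136.
t_empty = 2·6.17·√3.14/0.0136 = 12.340·1.7720/0.0136 = 1607.8 s.

1610 s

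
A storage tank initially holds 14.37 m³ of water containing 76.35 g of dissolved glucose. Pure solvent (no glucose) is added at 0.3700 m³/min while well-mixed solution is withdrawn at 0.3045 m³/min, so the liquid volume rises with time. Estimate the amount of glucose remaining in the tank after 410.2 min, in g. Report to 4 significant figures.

0.5680 g

Let m(t) be the amount of glucose. Volume: V(t) = V₀ + (Q_in − Q_out) t = 14.37 + 0.0655000 t; V(410.2) = 41.2381 m³.
Solute balance: dm/dt = 0 − Q_out C = −Q_out m/V(t).
Separate: dm/m = −Q_out dt/V(t) ⇒ ln(m/m₀) = −(Q_out/(Q_in−Q_out)) ln(V/V₀).
m = m₀ (V₀/V)^(Q_out/(Q_in−Q_out)) = 76.35 × (14.37/41.2381)^(4.64885) = 0.568026 g.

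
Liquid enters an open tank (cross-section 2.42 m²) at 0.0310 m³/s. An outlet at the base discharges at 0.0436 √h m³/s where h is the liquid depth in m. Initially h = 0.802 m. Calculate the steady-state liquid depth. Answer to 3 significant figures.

0.506 m

Mass balance (ρ constant): A dh/dt = Q_in − 0.0436 √h. At steady state dh/dt = 0:
Q_in = 0.0436 √h_ss ⇒ √h_ss = 0.0310/0.0436 = 0.71101.
h_ss = 0.71101² = 0.50553 m. (Since h₀ = 0.802 m > h_ss, the level will fall toward this value.)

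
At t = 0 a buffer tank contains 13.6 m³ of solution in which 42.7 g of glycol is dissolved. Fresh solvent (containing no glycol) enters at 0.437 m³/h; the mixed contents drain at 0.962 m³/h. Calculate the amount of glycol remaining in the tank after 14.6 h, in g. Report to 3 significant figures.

9.34 g

Let m(t) be the amount of glycol. Volume: V(t) = V₀ + (Q_in − Q_out) t = 13.6 − 0.52500 t; V(14.6) = 5.9350 m³.
Species balance (pure solvent in): dm/dt = −Q_out · m/V(t).
Separate: dm/m = −Q_out dt/V(t) ⇒ ln(m/m₀) = −(Q_out/(Q_in−Q_out)) ln(V/V₀).
m = m₀ (V₀/V)^(Q_out/(Q_in−Q_out)) = 42.7 × (13.6/5.9350)^(-1.8324) = 9.3445 g.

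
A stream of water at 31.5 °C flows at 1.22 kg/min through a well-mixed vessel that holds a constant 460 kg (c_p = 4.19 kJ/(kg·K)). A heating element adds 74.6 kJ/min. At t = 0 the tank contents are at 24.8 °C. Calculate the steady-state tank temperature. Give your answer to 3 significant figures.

M c_p dT/dt = ṁ c_p (T_in − T) + Q̇.
At steady state dT/dt = 0 ⇒ T_ss = T_in + Q̇/(ṁ c_p) = 31.5 + 74.6/(1.22·4.19) = 46.094 °C.

46.1 °C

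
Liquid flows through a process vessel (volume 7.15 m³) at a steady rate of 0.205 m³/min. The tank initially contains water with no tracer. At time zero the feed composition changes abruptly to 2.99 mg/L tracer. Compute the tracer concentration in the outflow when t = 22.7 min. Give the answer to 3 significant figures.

1.43 mg/L

Transient balance on the dissolved component: V dC/dt = Q(C_in − C).
Time constant τ = V/Q = 7.15/0.205 = 34.878 min.
This is linear first-order; C(t) = C_in + (C₀ − C_in) e^(−t/τ).
C(22.7) = 2.99 + (0 − 2.99)·e^(−22.7/34.878) = 2.99 + (-2.9900)·0.52161 = 1.4304 mg/L.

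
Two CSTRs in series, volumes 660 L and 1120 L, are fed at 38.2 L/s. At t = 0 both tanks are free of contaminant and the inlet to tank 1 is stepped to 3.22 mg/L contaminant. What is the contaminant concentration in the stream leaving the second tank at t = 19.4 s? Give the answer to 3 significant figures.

0.678 mg/L

Time constants: τᵢ = Vᵢ/Q for each well-mixed tank.
τ₁ = 660/38.2 = 17.277 s; τ₂ = 1120/38.2 = 29.319 s.
Tank 1: C₁ = C_in(1 − e^(−t/τ₁)). Tank 2 (τ₁ ≠ τ₂): C₂ = C_in[1 − (τ₁ e^(−t/τ₁) − τ₂ e^(−t/τ₂))/(τ₁ − τ₂)].
At t = 19.4: e^(−t/τ₁) = 0.32535, e^(−t/τ₂) = 0.51598.
C₂ = 3.22·[1 − (17.277·0.32535 − 29.319·0.51598)/(-12.042)] = 3.22·0.21050 = 0.67781 mg/L.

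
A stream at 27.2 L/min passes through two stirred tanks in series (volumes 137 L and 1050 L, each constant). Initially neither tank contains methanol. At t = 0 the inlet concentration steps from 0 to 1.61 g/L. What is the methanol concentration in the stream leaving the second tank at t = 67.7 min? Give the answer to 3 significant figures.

1.29 g/L

Species balance on tank i: dCᵢ/dt = (Cᵢ₋₁ − Cᵢ)/τᵢ with τᵢ = Vᵢ/Q.
τ₁ = 137/27.2 = 5.0368 min; τ₂ = 1050/27.2 = 38.603 min.
Solving the cascade with C₁(0)=C₂(0)=0 gives C₂(t) = C_in[1 − (τ₁ e^(−t/τ₁) − τ₂ e^(−t/τ₂))/(τ₁ − τ₂)].
At t = 67.7: e^(−t/τ₁) = 1.4540e-06, e^(−t/τ₂) = 0.17312.
C₂ = 1.61·[1 − (5.0368·1.4540e-06 − 38.603·0.17312)/(-33.566)] = 1.61·0.80090 = 1.2894 g/L.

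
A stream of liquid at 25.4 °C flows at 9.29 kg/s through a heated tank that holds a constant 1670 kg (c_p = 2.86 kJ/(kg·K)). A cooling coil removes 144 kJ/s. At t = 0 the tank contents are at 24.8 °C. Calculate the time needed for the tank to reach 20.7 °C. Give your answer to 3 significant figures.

342 s

Unsteady energy balance on the tank contents: M c_p dT/dt = ṁ c_p (T_in − T) − 144.
τ = M/ṁ = 179.76 s; T_ss = T_in − Q̇/(ṁ c_p) = 19.980 °C.
T(t) = T_ss + (T₀ − T_ss) e^(−t/τ). Set T = 20.7:
e^(−t/τ) = (20.7 − 19.980)/(24.8 − 19.980) = 0.14934
t = −179.76 · ln(0.14934) = 341.83 s.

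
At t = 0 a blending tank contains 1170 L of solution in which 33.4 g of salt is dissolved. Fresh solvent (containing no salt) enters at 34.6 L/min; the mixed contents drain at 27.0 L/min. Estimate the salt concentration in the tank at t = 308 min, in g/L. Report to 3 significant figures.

0.000192 g/L

Let m(t) be the amount of salt. Volume: V(t) = V₀ + (Q_in − Q_out) t = 1170 + 7.6000 t; V(308) = 3510.8 L.
Species balance (pure solvent in): dm/dt = −Q_out · m/V(t).
Separate: dm/m = −Q_out dt/V(t) ⇒ ln(m/m₀) = −(Q_out/(Q_in−Q_out)) ln(V/V₀).
m = m₀ (V₀/V)^(Q_out/(Q_in−Q_out)) = 33.4 × (1170/3510.8)^(3.5526) = 0.67353 g.
C = m/V = 0.67353/3510.8 = 0.00019185 g/L.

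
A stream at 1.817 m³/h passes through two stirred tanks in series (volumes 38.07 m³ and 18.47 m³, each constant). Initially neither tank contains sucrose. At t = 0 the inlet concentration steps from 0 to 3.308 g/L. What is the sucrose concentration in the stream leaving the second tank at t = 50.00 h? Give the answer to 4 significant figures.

Species balance on tank i: dCᵢ/dt = (Cᵢ₋₁ − Cᵢ)/τᵢ with τᵢ = Vᵢ/Q.
τ₁ = 38.07/1.817 = 20.9521 h; τ₂ = 18.47/1.817 = 10.1651 h.
Tank 1: C₁ = C_in(1 − e^(−t/τ₁)). Tank 2 (τ₁ ≠ τ₂): C₂ = C_in[1 − (τ₁ e^(−t/τ₁) − τ₂ e^(−t/τ₂))/(τ₁ − τ₂)].
At t = 50.00: e^(−t/τ₁) = 0.0919607, e^(−t/τ₂) = 0.00730799.
C₂ = 3.308·[1 − (20.9521·0.0919607 − 10.1651·0.00730799)/(10.7870)] = 3.308·0.828267 = 2.73991 g/L.

2.740 g/L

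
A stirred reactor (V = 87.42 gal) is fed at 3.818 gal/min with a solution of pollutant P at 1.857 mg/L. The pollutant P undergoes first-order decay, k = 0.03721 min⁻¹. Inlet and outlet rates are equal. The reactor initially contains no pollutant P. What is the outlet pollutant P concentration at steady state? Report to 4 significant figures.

1.003 mg/L

Accumulation = in − out − consumed: V dC/dt = Q C_in − Q C − k V C.
At steady state: 0 = Q C_in − (Q + kV) C_ss, so C_ss = Q C_in/(Q + kV).
C_ss = 3.818·1.857/(3.818 + 0.03721·87.42) = 7.09003/7.07090 = 1.00271 mg/L.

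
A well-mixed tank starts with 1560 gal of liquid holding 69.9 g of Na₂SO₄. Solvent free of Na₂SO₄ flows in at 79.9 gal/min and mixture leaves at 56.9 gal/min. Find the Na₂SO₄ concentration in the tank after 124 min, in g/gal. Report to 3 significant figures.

Let m(t) be the amount of Na₂SO₄. Volume: V(t) = V₀ + (Q_in − Q_out) t = 1560 + 23.000 t; V(124) = 4412.0 gal.
No Na₂SO₄ enters, so dm/dt = −Q_out · (m/V).
dm/m = −Q_out dt/(V₀ + 23.000 t); integrating gives ln(m/m₀) = −(Q_out/(Q_in−Q_out)) ln(V/V₀).
m = m₀ (V₀/V)^(Q_out/(Q_in−Q_out)) = 69.9 × (1560/4412.0)^(2.4739) = 5.3392 g.
C = m/V = 5.3392/4412.0 = 0.0012102 g/gal.

0.00121 g/gal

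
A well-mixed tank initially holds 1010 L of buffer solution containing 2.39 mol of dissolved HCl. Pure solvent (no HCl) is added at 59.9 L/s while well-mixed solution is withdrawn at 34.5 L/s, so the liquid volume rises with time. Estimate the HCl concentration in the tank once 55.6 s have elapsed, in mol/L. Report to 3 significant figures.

Total volume: dV/dt = Q_in − Q_out = 25.400 L/s, so V(t) = 1010 + 25.400 t and V(55.6) = 2422.2 L.
Species balance (pure solvent in): dm/dt = −Q_out · m/V(t).
dm/m = −Q_out dt/(V₀ + 25.400 t); integrating gives ln(m/m₀) = −(Q_out/(Q_in−Q_out)) ln(V/V₀).
m = m₀ (V₀/V)^(Q_out/(Q_in−Q_out)) = 2.39 × (1010/2422.2)^(1.3583) = 0.72845 mol.
C = m/V = 0.72845/2422.2 = 0.00030073 mol/L.

0.000301 mol/L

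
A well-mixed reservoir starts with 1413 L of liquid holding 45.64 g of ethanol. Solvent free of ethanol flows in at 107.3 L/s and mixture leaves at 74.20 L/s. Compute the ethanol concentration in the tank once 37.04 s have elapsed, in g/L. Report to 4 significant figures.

0.004263 g/L

Let m(t) be the amount of ethanol. Volume: V(t) = V₀ + (Q_in − Q_out) t = 1413 + 33.1000 t; V(37.04) = 2639.02 L.
Solute balance: dm/dt = 0 − Q_out C = −Q_out m/V(t).
Separate: dm/m = −Q_out dt/V(t) ⇒ ln(m/m₀) = −(Q_out/(Q_in−Q_out)) ln(V/V₀).
m = m₀ (V₀/V)^(Q_out/(Q_in−Q_out)) = 45.64 × (1413/2639.02)^(2.24169) = 11.2505 g.
C = m/V = 11.2505/2639.02 = 0.00426313 g/L.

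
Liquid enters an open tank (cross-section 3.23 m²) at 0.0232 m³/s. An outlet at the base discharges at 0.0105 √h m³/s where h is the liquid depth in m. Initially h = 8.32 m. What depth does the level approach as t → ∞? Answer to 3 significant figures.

4.88 m

Level balance: A dh/dt = 0.0232 − 0.0105 √h. Setting dh/dt = 0:
Q_in = 0.0105 √h_ss ⇒ √h_ss = 0.0232/0.0105 = 2.2095.
h_ss = 2.2095² = 4.8820 m. (Since h₀ = 8.32 m > h_ss, the level will fall toward this value.)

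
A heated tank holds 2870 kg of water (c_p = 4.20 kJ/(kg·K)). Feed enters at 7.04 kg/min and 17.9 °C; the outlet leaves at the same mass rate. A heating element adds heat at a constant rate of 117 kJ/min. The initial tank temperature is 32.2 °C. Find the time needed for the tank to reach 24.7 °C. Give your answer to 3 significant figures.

526 min

M c_p dT/dt = ṁ c_p (T_in − T) + Q̇.
τ = M/ṁ = 407.67 min; T_ss = T_in + Q̇/(ṁ c_p) = 21.857 °C.
T(t) = T_ss + (T₀ − T_ss) e^(−t/τ). Set T = 24.7:
e^(−t/τ) = (24.7 − 21.857)/(32.2 − 21.857) = 0.27487
t = −407.67 · ln(0.27487) = 526.48 min.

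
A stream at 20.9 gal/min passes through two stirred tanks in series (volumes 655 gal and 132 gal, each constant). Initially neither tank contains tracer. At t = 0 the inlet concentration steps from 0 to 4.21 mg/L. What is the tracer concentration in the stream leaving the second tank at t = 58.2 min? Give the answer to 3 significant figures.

Species balance on tank i: dCᵢ/dt = (Cᵢ₋₁ − Cᵢ)/τᵢ with τᵢ = Vᵢ/Q.
τ₁ = 655/20.9 = 31.340 min; τ₂ = 132/20.9 = 6.3158 min.
Tank 1: C₁ = C_in(1 − e^(−t/τ₁)). Tank 2 (τ₁ ≠ τ₂): C₂ = C_in[1 − (τ₁ e^(−t/τ₁) − τ₂ e^(−t/τ₂))/(τ₁ − τ₂)].
At t = 58.2: e^(−t/τ₁) = 0.15613, e^(−t/τ₂) = 9.9535e-05.
C₂ = 4.21·[1 − (31.340·0.15613 − 6.3158·9.9535e-05)/(25.024)] = 4.21·0.80449 = 3.3869 mg/L.

3.39 mg/L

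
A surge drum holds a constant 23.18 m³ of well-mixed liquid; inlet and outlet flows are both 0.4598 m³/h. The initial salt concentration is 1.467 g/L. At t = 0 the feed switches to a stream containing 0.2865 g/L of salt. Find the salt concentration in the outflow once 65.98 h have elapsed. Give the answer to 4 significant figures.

Species balance on the tank: V dC/dt = Q(C_in − C).
So dC/dt = (C_in − C)/τ with τ = V/Q = 23.18/0.4598 = 50.4132 h.
This is linear first-order; C(t) = C_in + (C₀ − C_in) e^(−t/τ).
C(65.98) = 0.2865 + (1.467 − 0.2865)·e^(−65.98/50.4132) = 0.2865 + (1.18050)·0.270148 = 0.605410 g/L.

0.6054 g/L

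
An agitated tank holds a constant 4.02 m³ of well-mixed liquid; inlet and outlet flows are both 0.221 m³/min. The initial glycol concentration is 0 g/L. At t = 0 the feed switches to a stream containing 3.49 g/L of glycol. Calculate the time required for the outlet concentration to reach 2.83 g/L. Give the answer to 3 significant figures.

30.3 min

Accumulation = in − out for the solute gives V dC/dt = Q(C_in − C), so τ = V/Q = 18.190 min.
C(t) = C_in + (C₀ − C_in) e^(−t/τ). Set C = 2.83 and solve for t:
e^(−t/τ) = (C − C_in)/(C₀ − C_in) = (2.83 − 3.49)/(0 − 3.49) = 0.18911
t = −τ ln(…) = 18.190 × 1.6654 = 30.294 min.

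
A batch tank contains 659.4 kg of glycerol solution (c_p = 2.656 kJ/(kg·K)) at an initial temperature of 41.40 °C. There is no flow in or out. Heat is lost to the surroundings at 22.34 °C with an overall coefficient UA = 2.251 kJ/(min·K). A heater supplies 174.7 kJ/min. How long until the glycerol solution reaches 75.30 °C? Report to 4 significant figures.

Lumped-capacitance energy balance: M c_p dT/dt = UA(T_amb − T) + Q̇.
τ = M c_p/UA = 778.039 min; T_ss = T_amb + Q̇/UA = 22.34 + 174.7/2.251 = 99.9500 °C.
T(t) = T_ss + (T₀ − T_ss)e^(−t/τ); set T = 75.30:
t = −τ ln[(T − T_ss)/(T₀ − T_ss)] = −778.039 · ln(0.421007) = 673.086 min.

673.1 min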